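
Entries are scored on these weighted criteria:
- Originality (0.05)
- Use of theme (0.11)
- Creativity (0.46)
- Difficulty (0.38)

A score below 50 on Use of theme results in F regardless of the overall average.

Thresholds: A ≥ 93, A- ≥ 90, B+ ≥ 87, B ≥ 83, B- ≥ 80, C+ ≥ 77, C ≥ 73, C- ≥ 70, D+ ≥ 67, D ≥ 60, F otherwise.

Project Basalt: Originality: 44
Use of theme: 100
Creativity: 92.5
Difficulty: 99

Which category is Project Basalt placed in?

A

Use of theme score 100 ≥ 50: minimum met.
Weighted total:
  Originality 44 × 0.05 = 2.2
  Use of theme 100 × 0.11 = 11
  Creativity 92.5 × 0.46 = 42.55
  Difficulty 99 × 0.38 = 37.62
Sum = 93.37
93.37 ≥ 93 → A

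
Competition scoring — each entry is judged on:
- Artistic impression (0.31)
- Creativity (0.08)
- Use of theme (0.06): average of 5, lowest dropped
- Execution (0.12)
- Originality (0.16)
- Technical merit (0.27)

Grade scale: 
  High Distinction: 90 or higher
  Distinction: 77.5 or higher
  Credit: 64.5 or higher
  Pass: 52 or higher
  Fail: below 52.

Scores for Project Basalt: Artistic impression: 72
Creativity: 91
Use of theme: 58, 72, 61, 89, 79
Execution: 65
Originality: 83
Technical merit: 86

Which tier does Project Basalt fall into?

Distinction

Use of theme: drop 58 → average of remaining 4 = 301/4 = 75.25
Weighted total:
  Artistic impression 72 × 0.31 = 22.32
  Creativity 91 × 0.08 = 7.28
  Use of theme 75.25 × 0.06 = 4.515
  Execution 65 × 0.12 = 7.8
  Originality 83 × 0.16 = 13.28
  Technical merit 86 × 0.27 = 23.22
Sum = 78.415
78.415 is ≥ 77.5 and < 90 → Distinction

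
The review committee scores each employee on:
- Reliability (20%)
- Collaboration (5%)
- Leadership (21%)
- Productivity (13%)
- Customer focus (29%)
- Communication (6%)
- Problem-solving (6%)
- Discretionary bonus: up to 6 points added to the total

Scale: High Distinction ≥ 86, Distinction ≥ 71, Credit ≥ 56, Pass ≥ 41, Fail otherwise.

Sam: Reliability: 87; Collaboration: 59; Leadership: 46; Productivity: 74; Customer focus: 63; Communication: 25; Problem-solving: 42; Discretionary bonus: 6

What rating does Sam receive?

Credit

Weighted total:
  Reliability 87 × 0.2 = 17.4
  Collaboration 59 × 0.05 = 2.95
  Leadership 46 × 0.21 = 9.66
  Productivity 74 × 0.13 = 9.62
  Customer focus 63 × 0.29 = 18.27
  Communication 25 × 0.06 = 1.5
  Problem-solving 42 × 0.06 = 2.52
Sum = 61.92
Discretionary bonus: 61.92 + 6 = 67.92
67.92 is ≥ 56 and < 71 → Credit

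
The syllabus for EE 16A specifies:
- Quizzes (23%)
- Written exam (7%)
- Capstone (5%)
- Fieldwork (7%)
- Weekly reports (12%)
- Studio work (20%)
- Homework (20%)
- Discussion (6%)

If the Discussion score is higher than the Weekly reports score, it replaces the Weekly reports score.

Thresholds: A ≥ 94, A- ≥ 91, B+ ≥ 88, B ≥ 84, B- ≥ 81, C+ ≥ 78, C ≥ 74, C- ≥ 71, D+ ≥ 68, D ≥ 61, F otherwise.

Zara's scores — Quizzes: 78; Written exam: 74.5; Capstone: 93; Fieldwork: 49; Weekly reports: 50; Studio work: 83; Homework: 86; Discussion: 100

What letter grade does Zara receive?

Discussion (100) > Weekly reports (50), so Weekly reports counts as 100.
Weighted total:
  Quizzes 78 × 0.23 = 17.94
  Written exam 74.5 × 0.07 = 5.215
  Capstone 93 × 0.05 = 4.65
  Fieldwork 49 × 0.07 = 3.43
  Weekly reports 100 × 0.12 = 12
  Studio work 83 × 0.2 = 16.6
  Homework 86 × 0.2 = 17.2
  Discussion 100 × 0.06 = 6
Sum = 83.035
83.035 is ≥ 81 and < 84 → B-

B-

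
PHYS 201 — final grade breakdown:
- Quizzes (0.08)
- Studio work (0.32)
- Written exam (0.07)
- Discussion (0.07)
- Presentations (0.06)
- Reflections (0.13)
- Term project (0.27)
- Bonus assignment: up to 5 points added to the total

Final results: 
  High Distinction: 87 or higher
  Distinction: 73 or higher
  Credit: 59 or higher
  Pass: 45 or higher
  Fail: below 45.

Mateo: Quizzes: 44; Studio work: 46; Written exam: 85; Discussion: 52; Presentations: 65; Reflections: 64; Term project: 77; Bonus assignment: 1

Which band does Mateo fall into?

Credit

Weighted total:
  Quizzes 44 × 0.08 = 3.52
  Studio work 46 × 0.32 = 14.72
  Written exam 85 × 0.07 = 5.95
  Discussion 52 × 0.07 = 3.64
  Presentations 65 × 0.06 = 3.9
  Reflections 64 × 0.13 = 8.32
  Term project 77 × 0.27 = 20.79
Sum = 60.84
Bonus assignment: 60.84 + 1 = 61.84
61.84 is ≥ 59 and < 73 → Credit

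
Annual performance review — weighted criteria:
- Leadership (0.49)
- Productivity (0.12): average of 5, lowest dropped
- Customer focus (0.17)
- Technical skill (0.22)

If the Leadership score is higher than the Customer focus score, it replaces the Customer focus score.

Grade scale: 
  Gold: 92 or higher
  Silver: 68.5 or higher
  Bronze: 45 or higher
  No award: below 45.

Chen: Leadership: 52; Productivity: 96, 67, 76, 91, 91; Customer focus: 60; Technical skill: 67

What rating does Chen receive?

Productivity: drop 67 → average of remaining 4 = 354/4 = 88.5
Leadership (52) ≤ Customer focus (60), so Customer focus stays at 60.
Weighted total:
  Leadership 52 × 0.49 = 25.48
  Productivity 88.5 × 0.12 = 10.62
  Customer focus 60 × 0.17 = 10.2
  Technical skill 67 × 0.22 = 14.74
Sum = 61.04
61.04 is ≥ 45 and < 68.5 → Bronze

Bronze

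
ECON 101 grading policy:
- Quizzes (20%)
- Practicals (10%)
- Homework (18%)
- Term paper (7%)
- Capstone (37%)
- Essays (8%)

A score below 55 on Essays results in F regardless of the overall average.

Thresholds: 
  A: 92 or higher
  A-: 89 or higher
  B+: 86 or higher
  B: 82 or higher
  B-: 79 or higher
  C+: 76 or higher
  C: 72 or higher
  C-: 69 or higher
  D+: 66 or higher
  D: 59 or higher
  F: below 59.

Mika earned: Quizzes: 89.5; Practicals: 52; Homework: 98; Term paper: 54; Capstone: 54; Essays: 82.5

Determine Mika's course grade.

C-

Essays score 82.5 ≥ 55: minimum met.
Weighted total:
  Quizzes 89.5 × 0.2 = 17.9
  Practicals 52 × 0.1 = 5.2
  Homework 98 × 0.18 = 17.64
  Term paper 54 × 0.07 = 3.78
  Capstone 54 × 0.37 = 19.98
  Essays 82.5 × 0.08 = 6.6
Sum = 71.1
71.1 is ≥ 69 and < 72 → C-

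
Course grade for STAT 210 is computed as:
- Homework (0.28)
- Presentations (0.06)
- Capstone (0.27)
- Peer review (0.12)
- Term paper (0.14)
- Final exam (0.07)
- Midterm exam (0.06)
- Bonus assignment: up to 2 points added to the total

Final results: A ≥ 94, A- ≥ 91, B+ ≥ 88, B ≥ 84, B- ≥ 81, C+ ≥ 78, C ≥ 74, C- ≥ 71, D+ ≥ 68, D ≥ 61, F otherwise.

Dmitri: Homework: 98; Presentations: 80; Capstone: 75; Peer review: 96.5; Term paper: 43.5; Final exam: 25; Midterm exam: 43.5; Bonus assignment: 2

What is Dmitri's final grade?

Weighted total:
  Homework 98 × 0.28 = 27.44
  Presentations 80 × 0.06 = 4.8
  Capstone 75 × 0.27 = 20.25
  Peer review 96.5 × 0.12 = 11.58
  Term paper 43.5 × 0.14 = 6.09
  Final exam 25 × 0.07 = 1.75
  Midterm exam 43.5 × 0.06 = 2.61
Sum = 74.52
Bonus assignment: 74.52 + 2 = 76.52
76.52 is ≥ 74 and < 78 → C

C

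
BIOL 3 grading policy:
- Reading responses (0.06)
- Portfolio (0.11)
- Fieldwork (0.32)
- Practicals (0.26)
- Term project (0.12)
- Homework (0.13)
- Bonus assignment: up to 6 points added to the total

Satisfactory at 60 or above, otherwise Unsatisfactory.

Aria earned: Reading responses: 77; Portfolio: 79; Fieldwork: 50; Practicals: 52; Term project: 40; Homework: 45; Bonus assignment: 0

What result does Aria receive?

Unsatisfactory

Weighted total:
  Reading responses 77 × 0.06 = 4.62
  Portfolio 79 × 0.11 = 8.69
  Fieldwork 50 × 0.32 = 16
  Practicals 52 × 0.26 = 13.52
  Term project 40 × 0.12 = 4.8
  Homework 45 × 0.13 = 5.85
Sum = 53.48
Bonus assignment: 53.48 + 0 = 53.48
53.48 < 60 → Unsatisfactory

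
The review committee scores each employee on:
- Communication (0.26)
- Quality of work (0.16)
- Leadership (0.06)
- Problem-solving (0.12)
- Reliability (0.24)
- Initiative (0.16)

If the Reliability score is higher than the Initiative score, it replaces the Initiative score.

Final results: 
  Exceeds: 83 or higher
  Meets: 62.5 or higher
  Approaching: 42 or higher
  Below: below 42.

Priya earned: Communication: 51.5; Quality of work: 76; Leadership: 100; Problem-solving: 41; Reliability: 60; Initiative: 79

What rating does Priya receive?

Meets

Reliability (60) ≤ Initiative (79), so Initiative stays at 79.
Weighted total:
  Communication 51.5 × 0.26 = 13.39
  Quality of work 76 × 0.16 = 12.16
  Leadership 100 × 0.06 = 6
  Problem-solving 41 × 0.12 = 4.92
  Reliability 60 × 0.24 = 14.4
  Initiative 79 × 0.16 = 12.64
Sum = 63.51
63.51 is ≥ 62.5 and < 83 → Meets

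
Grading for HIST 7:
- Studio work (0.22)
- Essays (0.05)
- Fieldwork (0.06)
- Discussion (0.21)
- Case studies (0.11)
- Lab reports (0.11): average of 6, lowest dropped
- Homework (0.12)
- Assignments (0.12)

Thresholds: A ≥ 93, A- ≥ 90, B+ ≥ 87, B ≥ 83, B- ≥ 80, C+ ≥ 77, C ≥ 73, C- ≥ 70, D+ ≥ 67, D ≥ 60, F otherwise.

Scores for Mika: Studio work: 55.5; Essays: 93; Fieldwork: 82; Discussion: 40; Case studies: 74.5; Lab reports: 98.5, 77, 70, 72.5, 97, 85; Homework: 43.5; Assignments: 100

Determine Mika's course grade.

Lab reports: drop 70 → average of remaining 5 = 430/5 = 86
Weighted total:
  Studio work 55.5 × 0.22 = 12.21
  Essays 93 × 0.05 = 4.65
  Fieldwork 82 × 0.06 = 4.92
  Discussion 40 × 0.21 = 8.4
  Case studies 74.5 × 0.11 = 8.195
  Lab reports 86 × 0.11 = 9.46
  Homework 43.5 × 0.12 = 5.22
  Assignments 100 × 0.12 = 12
Sum = 65.055
65.055 is ≥ 60 and < 67 → D

D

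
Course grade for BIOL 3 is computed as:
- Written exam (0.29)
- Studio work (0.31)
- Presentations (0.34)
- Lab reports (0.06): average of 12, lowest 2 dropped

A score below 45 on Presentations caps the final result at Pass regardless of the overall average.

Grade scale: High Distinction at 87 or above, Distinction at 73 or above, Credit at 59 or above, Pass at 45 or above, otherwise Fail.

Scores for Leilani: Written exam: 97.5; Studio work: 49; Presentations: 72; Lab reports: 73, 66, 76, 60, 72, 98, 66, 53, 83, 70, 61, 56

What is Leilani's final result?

Lab reports: drop 53, 56 → average of remaining 10 = 725/10 = 72.5
Presentations score 72 ≥ 45: minimum met.
Weighted total:
  Written exam 97.5 × 0.29 = 28.275
  Studio work 49 × 0.31 = 15.19
  Presentations 72 × 0.34 = 24.48
  Lab reports 72.5 × 0.06 = 4.35
Sum = 72.295
72.295 is ≥ 59 and < 73 → Credit

Credit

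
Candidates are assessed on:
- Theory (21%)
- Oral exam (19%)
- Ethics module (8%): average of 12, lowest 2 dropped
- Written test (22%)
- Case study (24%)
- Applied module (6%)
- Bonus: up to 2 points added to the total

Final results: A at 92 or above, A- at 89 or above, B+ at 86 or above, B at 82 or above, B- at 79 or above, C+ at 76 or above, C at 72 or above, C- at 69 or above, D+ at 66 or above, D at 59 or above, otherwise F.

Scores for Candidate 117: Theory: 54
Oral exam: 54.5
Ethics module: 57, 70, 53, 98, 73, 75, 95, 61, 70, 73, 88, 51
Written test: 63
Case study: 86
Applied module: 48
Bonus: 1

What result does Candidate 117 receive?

D+

Ethics module: drop 51, 53 → average of remaining 10 = 760/10 = 76
Weighted total:
  Theory 54 × 0.21 = 11.34
  Oral exam 54.5 × 0.19 = 10.355
  Ethics module 76 × 0.08 = 6.08
  Written test 63 × 0.22 = 13.86
  Case study 86 × 0.24 = 20.64
  Applied module 48 × 0.06 = 2.88
Sum = 65.155
Bonus: 65.155 + 1 = 66.155
66.155 is ≥ 66 and < 69 → D+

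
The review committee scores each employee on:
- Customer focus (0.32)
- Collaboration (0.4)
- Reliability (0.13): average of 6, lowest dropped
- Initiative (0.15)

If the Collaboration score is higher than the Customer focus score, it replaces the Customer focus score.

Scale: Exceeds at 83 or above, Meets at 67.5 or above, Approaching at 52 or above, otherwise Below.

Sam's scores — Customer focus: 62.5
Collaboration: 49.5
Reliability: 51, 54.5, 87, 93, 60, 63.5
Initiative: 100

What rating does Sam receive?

Approaching

Reliability: drop 51 → average of remaining 5 = 358/5 = 71.6
Collaboration (49.5) ≤ Customer focus (62.5), so Customer focus stays at 62.5.
Weighted total:
  Customer focus 62.5 × 0.32 = 20
  Collaboration 49.5 × 0.4 = 19.8
  Reliability 71.6 × 0.13 = 9.308
  Initiative 100 × 0.15 = 15
Sum = 64.108
64.108 is ≥ 52 and < 67.5 → Approaching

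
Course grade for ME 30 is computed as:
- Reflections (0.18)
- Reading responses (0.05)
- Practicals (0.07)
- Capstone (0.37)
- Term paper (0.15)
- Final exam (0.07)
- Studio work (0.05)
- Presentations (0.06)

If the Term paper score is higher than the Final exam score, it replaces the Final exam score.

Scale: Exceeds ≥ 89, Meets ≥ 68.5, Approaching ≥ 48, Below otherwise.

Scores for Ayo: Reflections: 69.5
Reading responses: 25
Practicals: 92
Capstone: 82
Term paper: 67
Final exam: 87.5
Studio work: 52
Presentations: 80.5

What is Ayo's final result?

Term paper (67) ≤ Final exam (87.5), so Final exam stays at 87.5.
Weighted total:
  Reflections 69.5 × 0.18 = 12.51
  Reading responses 25 × 0.05 = 1.25
  Practicals 92 × 0.07 = 6.44
  Capstone 82 × 0.37 = 30.34
  Term paper 67 × 0.15 = 10.05
  Final exam 87.5 × 0.07 = 6.125
  Studio work 52 × 0.05 = 2.6
  Presentations 80.5 × 0.06 = 4.83
Sum = 74.145
74.145 is ≥ 68.5 and < 89 → Meets

Meets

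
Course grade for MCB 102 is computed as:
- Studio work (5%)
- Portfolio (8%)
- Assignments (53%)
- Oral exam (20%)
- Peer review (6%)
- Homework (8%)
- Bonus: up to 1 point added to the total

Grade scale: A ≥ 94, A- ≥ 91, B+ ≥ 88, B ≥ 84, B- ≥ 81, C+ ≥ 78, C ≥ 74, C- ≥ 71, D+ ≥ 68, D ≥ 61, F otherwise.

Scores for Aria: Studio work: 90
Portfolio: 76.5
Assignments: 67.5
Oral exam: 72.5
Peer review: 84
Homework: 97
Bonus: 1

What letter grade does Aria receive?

C

Weighted total:
  Studio work 90 × 0.05 = 4.5
  Portfolio 76.5 × 0.08 = 6.12
  Assignments 67.5 × 0.53 = 35.775
  Oral exam 72.5 × 0.2 = 14.5
  Peer review 84 × 0.06 = 5.04
  Homework 97 × 0.08 = 7.76
Sum = 73.695
Bonus: 73.695 + 1 = 74.695
74.695 is ≥ 74 and < 78 → C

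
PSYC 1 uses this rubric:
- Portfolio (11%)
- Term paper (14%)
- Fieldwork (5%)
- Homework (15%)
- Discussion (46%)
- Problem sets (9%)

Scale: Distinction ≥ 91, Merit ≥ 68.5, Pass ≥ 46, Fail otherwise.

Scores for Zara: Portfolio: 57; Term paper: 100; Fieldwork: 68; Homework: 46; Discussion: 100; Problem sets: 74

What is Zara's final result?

Weighted total:
  Portfolio 57 × 0.11 = 6.27
  Term paper 100 × 0.14 = 14
  Fieldwork 68 × 0.05 = 3.4
  Homework 46 × 0.15 = 6.9
  Discussion 100 × 0.46 = 46
  Problem sets 74 × 0.09 = 6.66
Sum = 83.23
83.23 is ≥ 68.5 and < 91 → Merit

Merit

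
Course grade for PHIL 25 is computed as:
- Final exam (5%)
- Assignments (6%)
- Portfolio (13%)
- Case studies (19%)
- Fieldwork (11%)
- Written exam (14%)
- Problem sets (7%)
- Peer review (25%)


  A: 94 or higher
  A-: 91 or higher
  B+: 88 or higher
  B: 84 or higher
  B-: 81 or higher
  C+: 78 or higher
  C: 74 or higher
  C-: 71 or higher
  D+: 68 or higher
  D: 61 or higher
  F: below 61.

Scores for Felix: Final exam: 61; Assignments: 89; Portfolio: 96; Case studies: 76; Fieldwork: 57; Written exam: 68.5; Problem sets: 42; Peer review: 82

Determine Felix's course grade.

Weighted total:
  Final exam 61 × 0.05 = 3.05
  Assignments 89 × 0.06 = 5.34
  Portfolio 96 × 0.13 = 12.48
  Case studies 76 × 0.19 = 14.44
  Fieldwork 57 × 0.11 = 6.27
  Written exam 68.5 × 0.14 = 9.59
  Problem sets 42 × 0.07 = 2.94
  Peer review 82 × 0.25 = 20.5
Sum = 74.61
74.61 is ≥ 74 and < 78 → C

C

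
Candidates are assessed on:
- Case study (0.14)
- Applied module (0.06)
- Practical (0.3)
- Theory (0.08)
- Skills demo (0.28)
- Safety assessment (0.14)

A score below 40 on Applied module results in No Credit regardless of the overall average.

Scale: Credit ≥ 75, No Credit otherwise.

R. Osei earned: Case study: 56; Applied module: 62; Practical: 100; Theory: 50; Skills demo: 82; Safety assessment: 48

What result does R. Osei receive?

Applied module score 62 ≥ 40: minimum met.
Weighted total:
  Case study 56 × 0.14 = 7.84
  Applied module 62 × 0.06 = 3.72
  Practical 100 × 0.3 = 30
  Theory 50 × 0.08 = 4
  Skills demo 82 × 0.28 = 22.96
  Safety assessment 48 × 0.14 = 6.72
Sum = 75.24
75.24 ≥ 75 → Credit

Credit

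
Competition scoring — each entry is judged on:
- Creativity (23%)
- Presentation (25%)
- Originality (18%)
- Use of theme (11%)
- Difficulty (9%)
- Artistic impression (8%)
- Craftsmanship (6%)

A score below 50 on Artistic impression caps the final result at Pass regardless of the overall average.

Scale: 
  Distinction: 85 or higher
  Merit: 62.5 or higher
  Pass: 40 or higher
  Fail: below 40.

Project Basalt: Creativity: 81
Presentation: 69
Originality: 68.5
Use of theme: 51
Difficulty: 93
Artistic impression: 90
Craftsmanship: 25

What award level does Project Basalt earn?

Artistic impression score 90 ≥ 50: minimum met.
Weighted total:
  Creativity 81 × 0.23 = 18.63
  Presentation 69 × 0.25 = 17.25
  Originality 68.5 × 0.18 = 12.33
  Use of theme 51 × 0.11 = 5.61
  Difficulty 93 × 0.09 = 8.37
  Artistic impression 90 × 0.08 = 7.2
  Craftsmanship 25 × 0.06 = 1.5
Sum = 70.89
70.89 is ≥ 62.5 and < 85 → Merit

Merit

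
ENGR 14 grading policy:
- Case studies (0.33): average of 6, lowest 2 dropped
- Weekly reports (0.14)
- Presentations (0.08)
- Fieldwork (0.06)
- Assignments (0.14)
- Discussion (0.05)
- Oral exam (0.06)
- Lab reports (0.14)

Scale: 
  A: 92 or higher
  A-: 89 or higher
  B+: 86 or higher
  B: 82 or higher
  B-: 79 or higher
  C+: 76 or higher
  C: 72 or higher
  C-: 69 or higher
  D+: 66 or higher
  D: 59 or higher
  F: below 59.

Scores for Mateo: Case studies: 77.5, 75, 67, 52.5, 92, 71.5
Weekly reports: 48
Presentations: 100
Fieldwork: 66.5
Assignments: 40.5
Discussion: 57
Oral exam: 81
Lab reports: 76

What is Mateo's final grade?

Case studies: drop 52.5, 67 → average of remaining 4 = 316/4 = 79
Weighted total:
  Case studies 79 × 0.33 = 26.07
  Weekly reports 48 × 0.14 = 6.72
  Presentations 100 × 0.08 = 8
  Fieldwork 66.5 × 0.06 = 3.99
  Assignments 40.5 × 0.14 = 5.67
  Discussion 57 × 0.05 = 2.85
  Oral exam 81 × 0.06 = 4.86
  Lab reports 76 × 0.14 = 10.64
Sum = 68.8
68.8 is ≥ 66 and < 69 → D+

D+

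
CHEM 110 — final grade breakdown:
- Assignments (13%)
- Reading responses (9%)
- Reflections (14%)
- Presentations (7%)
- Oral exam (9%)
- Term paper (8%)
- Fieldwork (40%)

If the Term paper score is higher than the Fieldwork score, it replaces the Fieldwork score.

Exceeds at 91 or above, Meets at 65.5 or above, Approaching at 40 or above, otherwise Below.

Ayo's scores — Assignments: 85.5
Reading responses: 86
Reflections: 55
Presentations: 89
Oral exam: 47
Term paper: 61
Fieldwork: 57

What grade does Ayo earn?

Term paper (61) > Fieldwork (57), so Fieldwork counts as 61.
Weighted total:
  Assignments 85.5 × 0.13 = 11.115
  Reading responses 86 × 0.09 = 7.74
  Reflections 55 × 0.14 = 7.7
  Presentations 89 × 0.07 = 6.23
  Oral exam 47 × 0.09 = 4.23
  Term paper 61 × 0.08 = 4.88
  Fieldwork 61 × 0.4 = 24.4
Sum = 66.295
66.295 is ≥ 65.5 and < 91 → Meets

Meets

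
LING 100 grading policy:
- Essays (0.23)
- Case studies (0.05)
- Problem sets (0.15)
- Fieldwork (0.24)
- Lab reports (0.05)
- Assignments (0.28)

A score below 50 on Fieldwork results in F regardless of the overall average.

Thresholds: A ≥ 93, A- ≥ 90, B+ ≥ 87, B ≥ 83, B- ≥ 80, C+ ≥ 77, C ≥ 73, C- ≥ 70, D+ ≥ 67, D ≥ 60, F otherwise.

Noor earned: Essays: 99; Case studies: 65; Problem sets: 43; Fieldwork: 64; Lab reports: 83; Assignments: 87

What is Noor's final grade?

C

Fieldwork score 64 ≥ 50: minimum met.
Weighted total:
  Essays 99 × 0.23 = 22.77
  Case studies 65 × 0.05 = 3.25
  Problem sets 43 × 0.15 = 6.45
  Fieldwork 64 × 0.24 = 15.36
  Lab reports 83 × 0.05 = 4.15
  Assignments 87 × 0.28 = 24.36
Sum = 76.34
76.34 is ≥ 73 and < 77 → C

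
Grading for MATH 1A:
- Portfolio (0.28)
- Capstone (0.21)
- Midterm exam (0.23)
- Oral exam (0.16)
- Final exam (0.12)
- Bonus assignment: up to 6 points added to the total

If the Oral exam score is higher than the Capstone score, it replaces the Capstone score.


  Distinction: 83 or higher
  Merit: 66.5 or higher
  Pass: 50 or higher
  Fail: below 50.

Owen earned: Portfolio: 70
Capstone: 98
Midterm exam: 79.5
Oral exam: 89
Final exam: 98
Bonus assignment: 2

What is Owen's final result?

Oral exam (89) ≤ Capstone (98), so Capstone stays at 98.
Weighted total:
  Portfolio 70 × 0.28 = 19.6
  Capstone 98 × 0.21 = 20.58
  Midterm exam 79.5 × 0.23 = 18.285
  Oral exam 89 × 0.16 = 14.24
  Final exam 98 × 0.12 = 11.76
Sum = 84.465
Bonus assignment: 84.465 + 2 = 86.465
86.465 ≥ 83 → Distinction

Distinction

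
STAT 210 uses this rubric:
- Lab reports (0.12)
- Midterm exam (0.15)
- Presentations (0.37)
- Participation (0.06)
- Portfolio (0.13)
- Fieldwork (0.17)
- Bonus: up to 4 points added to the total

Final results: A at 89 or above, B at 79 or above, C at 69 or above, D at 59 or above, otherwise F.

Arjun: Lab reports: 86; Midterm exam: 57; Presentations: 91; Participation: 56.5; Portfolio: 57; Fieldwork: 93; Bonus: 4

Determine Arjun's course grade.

B

Weighted total:
  Lab reports 86 × 0.12 = 10.32
  Midterm exam 57 × 0.15 = 8.55
  Presentations 91 × 0.37 = 33.67
  Participation 56.5 × 0.06 = 3.39
  Portfolio 57 × 0.13 = 7.41
  Fieldwork 93 × 0.17 = 15.81
Sum = 79.15
Bonus: 79.15 + 4 = 83.15
83.15 is ≥ 79 and < 89 → B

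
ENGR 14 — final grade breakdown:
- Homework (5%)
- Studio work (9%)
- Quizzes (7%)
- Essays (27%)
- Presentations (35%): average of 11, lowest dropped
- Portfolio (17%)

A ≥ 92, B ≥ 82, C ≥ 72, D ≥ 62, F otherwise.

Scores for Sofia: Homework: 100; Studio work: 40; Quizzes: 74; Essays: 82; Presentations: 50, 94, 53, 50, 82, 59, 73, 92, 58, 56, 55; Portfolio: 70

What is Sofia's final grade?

Presentations: drop 50 → average of remaining 10 = 672/10 = 67.2
Weighted total:
  Homework 100 × 0.05 = 5
  Studio work 40 × 0.09 = 3.6
  Quizzes 74 × 0.07 = 5.18
  Essays 82 × 0.27 = 22.14
  Presentations 67.2 × 0.35 = 23.52
  Portfolio 70 × 0.17 = 11.9
Sum = 71.34
71.34 is ≥ 62 and < 72 → D

D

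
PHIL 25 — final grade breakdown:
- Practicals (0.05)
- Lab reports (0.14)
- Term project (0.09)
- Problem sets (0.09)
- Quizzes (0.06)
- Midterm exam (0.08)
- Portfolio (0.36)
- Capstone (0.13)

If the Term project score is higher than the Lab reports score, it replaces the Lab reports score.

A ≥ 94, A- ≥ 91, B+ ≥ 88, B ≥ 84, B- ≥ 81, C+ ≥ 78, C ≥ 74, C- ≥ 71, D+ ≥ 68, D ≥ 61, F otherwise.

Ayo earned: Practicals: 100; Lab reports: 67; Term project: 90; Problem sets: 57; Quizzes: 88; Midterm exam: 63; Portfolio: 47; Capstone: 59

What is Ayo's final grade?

Term project (90) > Lab reports (67), so Lab reports counts as 90.
Weighted total:
  Practicals 100 × 0.05 = 5
  Lab reports 90 × 0.14 = 12.6
  Term project 90 × 0.09 = 8.1
  Problem sets 57 × 0.09 = 5.13
  Quizzes 88 × 0.06 = 5.28
  Midterm exam 63 × 0.08 = 5.04
  Portfolio 47 × 0.36 = 16.92
  Capstone 59 × 0.13 = 7.67
Sum = 65.74
65.74 is ≥ 61 and < 68 → D

D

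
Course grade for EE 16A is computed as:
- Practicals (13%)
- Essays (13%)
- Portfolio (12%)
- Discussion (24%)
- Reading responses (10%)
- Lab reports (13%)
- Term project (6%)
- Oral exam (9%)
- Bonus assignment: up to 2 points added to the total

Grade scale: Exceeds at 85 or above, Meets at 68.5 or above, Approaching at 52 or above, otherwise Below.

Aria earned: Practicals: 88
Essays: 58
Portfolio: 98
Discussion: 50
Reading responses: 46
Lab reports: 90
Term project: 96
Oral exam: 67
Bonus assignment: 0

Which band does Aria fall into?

Meets

Weighted total:
  Practicals 88 × 0.13 = 11.44
  Essays 58 × 0.13 = 7.54
  Portfolio 98 × 0.12 = 11.76
  Discussion 50 × 0.24 = 12
  Reading responses 46 × 0.1 = 4.6
  Lab reports 90 × 0.13 = 11.7
  Term project 96 × 0.06 = 5.76
  Oral exam 67 × 0.09 = 6.03
Sum = 70.83
Bonus assignment: 70.83 + 0 = 70.83
70.83 is ≥ 68.5 and < 85 → Meets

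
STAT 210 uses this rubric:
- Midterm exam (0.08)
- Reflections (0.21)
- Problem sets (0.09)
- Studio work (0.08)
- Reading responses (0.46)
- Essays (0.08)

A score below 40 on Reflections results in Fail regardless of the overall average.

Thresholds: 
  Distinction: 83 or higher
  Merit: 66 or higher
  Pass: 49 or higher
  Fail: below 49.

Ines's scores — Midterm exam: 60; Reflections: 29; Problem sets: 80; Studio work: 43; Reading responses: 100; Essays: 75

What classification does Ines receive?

Reflections score 29 < 40: minimum not met.
Weighted total:
  Midterm exam 60 × 0.08 = 4.8
  Reflections 29 × 0.21 = 6.09
  Problem sets 80 × 0.09 = 7.2
  Studio work 43 × 0.08 = 3.44
  Reading responses 100 × 0.46 = 46
  Essays 75 × 0.08 = 6
Sum = 73.53
Because the Reflections minimum was not met, the result is Fail.

Fail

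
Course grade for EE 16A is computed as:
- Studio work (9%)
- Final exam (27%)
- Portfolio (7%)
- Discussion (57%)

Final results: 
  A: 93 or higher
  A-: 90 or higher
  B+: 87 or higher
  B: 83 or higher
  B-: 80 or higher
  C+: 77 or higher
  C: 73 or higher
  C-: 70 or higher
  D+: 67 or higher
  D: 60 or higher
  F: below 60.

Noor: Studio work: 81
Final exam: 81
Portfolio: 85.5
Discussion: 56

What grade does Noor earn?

D+

Weighted total:
  Studio work 81 × 0.09 = 7.29
  Final exam 81 × 0.27 = 21.87
  Portfolio 85.5 × 0.07 = 5.985
  Discussion 56 × 0.57 = 31.92
Sum = 67.065
67.065 is ≥ 67 and < 70 → D+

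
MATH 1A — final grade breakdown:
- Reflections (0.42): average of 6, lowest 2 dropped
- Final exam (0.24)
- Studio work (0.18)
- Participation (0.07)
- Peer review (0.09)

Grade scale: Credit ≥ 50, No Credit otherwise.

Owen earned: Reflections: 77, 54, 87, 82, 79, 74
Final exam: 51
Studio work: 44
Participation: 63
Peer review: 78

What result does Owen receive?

Reflections: drop 54, 74 → average of remaining 4 = 325/4 = 81.25
Weighted total:
  Reflections 81.25 × 0.42 = 34.125
  Final exam 51 × 0.24 = 12.24
  Studio work 44 × 0.18 = 7.92
  Participation 63 × 0.07 = 4.41
  Peer review 78 × 0.09 = 7.02
Sum = 65.715
65.715 ≥ 50 → Credit

Credit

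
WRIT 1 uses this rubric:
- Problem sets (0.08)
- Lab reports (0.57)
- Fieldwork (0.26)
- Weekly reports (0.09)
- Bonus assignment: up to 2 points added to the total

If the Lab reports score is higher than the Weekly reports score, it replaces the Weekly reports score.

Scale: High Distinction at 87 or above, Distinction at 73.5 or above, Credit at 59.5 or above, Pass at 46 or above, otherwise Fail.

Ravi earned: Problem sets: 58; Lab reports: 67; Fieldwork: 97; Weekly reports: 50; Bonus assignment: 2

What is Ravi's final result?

Distinction

Lab reports (67) > Weekly reports (50), so Weekly reports counts as 67.
Weighted total:
  Problem sets 58 × 0.08 = 4.64
  Lab reports 67 × 0.57 = 38.19
  Fieldwork 97 × 0.26 = 25.22
  Weekly reports 67 × 0.09 = 6.03
Sum = 74.08
Bonus assignment: 74.08 + 2 = 76.08
76.08 is ≥ 73.5 and < 87 → Distinction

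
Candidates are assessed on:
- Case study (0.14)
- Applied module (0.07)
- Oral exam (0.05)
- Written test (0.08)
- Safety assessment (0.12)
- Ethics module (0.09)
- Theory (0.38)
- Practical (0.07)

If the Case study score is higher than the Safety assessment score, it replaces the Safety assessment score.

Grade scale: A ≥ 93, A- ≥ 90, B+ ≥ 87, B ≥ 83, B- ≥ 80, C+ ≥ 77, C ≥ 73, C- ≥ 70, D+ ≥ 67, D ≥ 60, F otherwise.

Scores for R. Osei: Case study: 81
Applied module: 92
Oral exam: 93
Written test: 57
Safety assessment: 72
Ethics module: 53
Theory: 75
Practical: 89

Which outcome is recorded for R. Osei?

C

Case study (81) > Safety assessment (72), so Safety assessment counts as 81.
Weighted total:
  Case study 81 × 0.14 = 11.34
  Applied module 92 × 0.07 = 6.44
  Oral exam 93 × 0.05 = 4.65
  Written test 57 × 0.08 = 4.56
  Safety assessment 81 × 0.12 = 9.72
  Ethics module 53 × 0.09 = 4.77
  Theory 75 × 0.38 = 28.5
  Practical 89 × 0.07 = 6.23
Sum = 76.21
76.21 is ≥ 73 and < 77 → C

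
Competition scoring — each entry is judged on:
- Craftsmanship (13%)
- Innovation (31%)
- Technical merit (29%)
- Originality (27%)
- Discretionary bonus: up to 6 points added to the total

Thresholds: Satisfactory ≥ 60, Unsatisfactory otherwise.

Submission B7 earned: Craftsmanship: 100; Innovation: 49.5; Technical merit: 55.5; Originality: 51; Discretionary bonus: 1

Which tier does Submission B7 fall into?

Unsatisfactory

Weighted total:
  Craftsmanship 100 × 0.13 = 13
  Innovation 49.5 × 0.31 = 15.345
  Technical merit 55.5 × 0.29 = 16.095
  Originality 51 × 0.27 = 13.77
Sum = 58.21
Discretionary bonus: 58.21 + 1 = 59.21
59.21 < 60 → Unsatisfactory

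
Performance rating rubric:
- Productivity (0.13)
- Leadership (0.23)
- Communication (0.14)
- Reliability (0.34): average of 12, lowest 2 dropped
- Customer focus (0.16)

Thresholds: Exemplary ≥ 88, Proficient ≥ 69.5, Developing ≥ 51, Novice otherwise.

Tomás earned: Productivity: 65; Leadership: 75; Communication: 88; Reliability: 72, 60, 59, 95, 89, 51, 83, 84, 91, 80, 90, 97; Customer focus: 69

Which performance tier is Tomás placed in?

Reliability: drop 51, 59 → average of remaining 10 = 841/10 = 84.1
Weighted total:
  Productivity 65 × 0.13 = 8.45
  Leadership 75 × 0.23 = 17.25
  Communication 88 × 0.14 = 12.32
  Reliability 84.1 × 0.34 = 28.594
  Customer focus 69 × 0.16 = 11.04
Sum = 77.654
77.654 is ≥ 69.5 and < 88 → Proficient

Proficient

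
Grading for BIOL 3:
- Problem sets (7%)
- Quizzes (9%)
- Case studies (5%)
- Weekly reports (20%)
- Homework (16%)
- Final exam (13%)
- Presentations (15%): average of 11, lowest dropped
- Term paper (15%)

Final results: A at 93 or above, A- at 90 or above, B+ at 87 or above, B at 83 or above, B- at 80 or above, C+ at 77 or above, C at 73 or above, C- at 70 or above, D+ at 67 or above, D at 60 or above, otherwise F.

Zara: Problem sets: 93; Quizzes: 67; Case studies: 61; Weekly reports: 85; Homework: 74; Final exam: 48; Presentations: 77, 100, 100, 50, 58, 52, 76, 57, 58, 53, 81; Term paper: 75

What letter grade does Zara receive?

Presentations: drop 50 → average of remaining 10 = 712/10 = 71.2
Weighted total:
  Problem sets 93 × 0.07 = 6.51
  Quizzes 67 × 0.09 = 6.03
  Case studies 61 × 0.05 = 3.05
  Weekly reports 85 × 0.2 = 17
  Homework 74 × 0.16 = 11.84
  Final exam 48 × 0.13 = 6.24
  Presentations 71.2 × 0.15 = 10.68
  Term paper 75 × 0.15 = 11.25
Sum = 72.6
72.6 is ≥ 70 and < 73 → C-

C-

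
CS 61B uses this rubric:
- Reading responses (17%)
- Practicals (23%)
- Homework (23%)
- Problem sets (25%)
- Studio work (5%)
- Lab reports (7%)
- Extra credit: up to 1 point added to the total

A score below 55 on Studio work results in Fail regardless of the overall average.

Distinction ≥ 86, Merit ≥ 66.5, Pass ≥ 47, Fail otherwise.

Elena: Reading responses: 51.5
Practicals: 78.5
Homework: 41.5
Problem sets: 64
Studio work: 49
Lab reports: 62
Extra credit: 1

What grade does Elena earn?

Studio work score 49 < 55: minimum not met.
Weighted total:
  Reading responses 51.5 × 0.17 = 8.755
  Practicals 78.5 × 0.23 = 18.055
  Homework 41.5 × 0.23 = 9.545
  Problem sets 64 × 0.25 = 16
  Studio work 49 × 0.05 = 2.45
  Lab reports 62 × 0.07 = 4.34
Sum = 59.145
Extra credit: 59.145 + 1 = 60.145
Because the Studio work minimum was not met, the result is Fail.

Fail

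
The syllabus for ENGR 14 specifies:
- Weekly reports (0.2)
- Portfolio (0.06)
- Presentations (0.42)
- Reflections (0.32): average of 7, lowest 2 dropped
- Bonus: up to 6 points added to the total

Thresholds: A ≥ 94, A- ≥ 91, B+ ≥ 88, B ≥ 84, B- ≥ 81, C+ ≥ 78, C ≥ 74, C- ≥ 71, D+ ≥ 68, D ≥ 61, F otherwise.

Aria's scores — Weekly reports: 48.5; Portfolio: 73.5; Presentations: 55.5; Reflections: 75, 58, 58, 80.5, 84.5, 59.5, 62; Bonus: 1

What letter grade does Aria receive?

D

Reflections: drop 58, 58 → average of remaining 5 = 361.5/5 = 72.3
Weighted total:
  Weekly reports 48.5 × 0.2 = 9.7
  Portfolio 73.5 × 0.06 = 4.41
  Presentations 55.5 × 0.42 = 23.31
  Reflections 72.3 × 0.32 = 23.136
Sum = 60.556
Bonus: 60.556 + 1 = 61.556
61.556 is ≥ 61 and < 68 → D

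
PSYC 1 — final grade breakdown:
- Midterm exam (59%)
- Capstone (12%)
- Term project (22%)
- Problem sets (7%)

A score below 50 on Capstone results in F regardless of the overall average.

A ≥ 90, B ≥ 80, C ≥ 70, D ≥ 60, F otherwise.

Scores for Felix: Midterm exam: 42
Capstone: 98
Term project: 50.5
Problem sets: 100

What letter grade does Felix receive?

F

Capstone score 98 ≥ 50: minimum met.
Weighted total:
  Midterm exam 42 × 0.59 = 24.78
  Capstone 98 × 0.12 = 11.76
  Term project 50.5 × 0.22 = 11.11
  Problem sets 100 × 0.07 = 7
Sum = 54.65
54.65 < 60 → F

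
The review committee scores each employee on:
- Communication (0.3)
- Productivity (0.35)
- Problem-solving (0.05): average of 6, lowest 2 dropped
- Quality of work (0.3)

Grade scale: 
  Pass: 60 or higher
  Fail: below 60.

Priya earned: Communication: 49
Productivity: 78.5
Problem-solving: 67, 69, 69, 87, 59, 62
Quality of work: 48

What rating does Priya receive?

Problem-solving: drop 59, 62 → average of remaining 4 = 292/4 = 73
Weighted total:
  Communication 49 × 0.3 = 14.7
  Productivity 78.5 × 0.35 = 27.475
  Problem-solving 73 × 0.05 = 3.65
  Quality of work 48 × 0.3 = 14.4
Sum = 60.225
60.225 ≥ 60 → Pass

Pass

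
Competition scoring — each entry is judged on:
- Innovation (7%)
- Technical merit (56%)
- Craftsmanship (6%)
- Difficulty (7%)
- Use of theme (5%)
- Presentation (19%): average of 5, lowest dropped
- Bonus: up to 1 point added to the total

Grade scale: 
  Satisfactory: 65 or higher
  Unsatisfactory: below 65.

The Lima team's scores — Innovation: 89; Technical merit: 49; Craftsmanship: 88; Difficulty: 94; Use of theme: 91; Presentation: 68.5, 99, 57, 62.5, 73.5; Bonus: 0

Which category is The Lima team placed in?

Unsatisfactory

Presentation: drop 57 → average of remaining 4 = 303.5/4 = 75.875
Weighted total:
  Innovation 89 × 0.07 = 6.23
  Technical merit 49 × 0.56 = 27.44
  Craftsmanship 88 × 0.06 = 5.28
  Difficulty 94 × 0.07 = 6.58
  Use of theme 91 × 0.05 = 4.55
  Presentation 75.875 × 0.19 = 14.41625
Sum = 64.49625
Bonus: 64.49625 + 0 = 64.49625
64.49625 < 65 → Unsatisfactory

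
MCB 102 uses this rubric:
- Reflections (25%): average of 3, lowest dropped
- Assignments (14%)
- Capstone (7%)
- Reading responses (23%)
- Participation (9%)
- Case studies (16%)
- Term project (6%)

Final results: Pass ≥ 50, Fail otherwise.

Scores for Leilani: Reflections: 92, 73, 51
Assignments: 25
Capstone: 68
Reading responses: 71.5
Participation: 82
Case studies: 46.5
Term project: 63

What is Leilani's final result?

Pass

Reflections: drop 51 → average of remaining 2 = 165/2 = 82.5
Weighted total:
  Reflections 82.5 × 0.25 = 20.625
  Assignments 25 × 0.14 = 3.5
  Capstone 68 × 0.07 = 4.76
  Reading responses 71.5 × 0.23 = 16.445
  Participation 82 × 0.09 = 7.38
  Case studies 46.5 × 0.16 = 7.44
  Term project 63 × 0.06 = 3.78
Sum = 63.93
63.93 ≥ 50 → Pass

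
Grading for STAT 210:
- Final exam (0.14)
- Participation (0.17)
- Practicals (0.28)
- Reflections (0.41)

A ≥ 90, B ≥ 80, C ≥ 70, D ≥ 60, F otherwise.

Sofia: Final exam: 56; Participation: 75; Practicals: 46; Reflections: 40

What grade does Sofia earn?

Weighted total:
  Final exam 56 × 0.14 = 7.84
  Participation 75 × 0.17 = 12.75
  Practicals 46 × 0.28 = 12.88
  Reflections 40 × 0.41 = 16.4
Sum = 49.87
49.87 < 60 → F

F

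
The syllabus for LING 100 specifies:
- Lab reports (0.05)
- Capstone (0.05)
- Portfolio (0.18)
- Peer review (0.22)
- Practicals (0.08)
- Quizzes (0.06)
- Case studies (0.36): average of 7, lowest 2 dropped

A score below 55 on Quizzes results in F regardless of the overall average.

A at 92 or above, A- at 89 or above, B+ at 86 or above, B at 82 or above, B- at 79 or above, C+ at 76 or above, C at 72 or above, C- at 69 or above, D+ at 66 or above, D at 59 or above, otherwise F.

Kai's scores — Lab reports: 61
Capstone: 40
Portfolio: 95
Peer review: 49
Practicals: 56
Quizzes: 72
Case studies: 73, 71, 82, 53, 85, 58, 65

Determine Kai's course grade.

D+

Case studies: drop 53, 58 → average of remaining 5 = 376/5 = 75.2
Quizzes score 72 ≥ 55: minimum met.
Weighted total:
  Lab reports 61 × 0.05 = 3.05
  Capstone 40 × 0.05 = 2
  Portfolio 95 × 0.18 = 17.1
  Peer review 49 × 0.22 = 10.78
  Practicals 56 × 0.08 = 4.48
  Quizzes 72 × 0.06 = 4.32
  Case studies 75.2 × 0.36 = 27.072
Sum = 68.802
68.802 is ≥ 66 and < 69 → D+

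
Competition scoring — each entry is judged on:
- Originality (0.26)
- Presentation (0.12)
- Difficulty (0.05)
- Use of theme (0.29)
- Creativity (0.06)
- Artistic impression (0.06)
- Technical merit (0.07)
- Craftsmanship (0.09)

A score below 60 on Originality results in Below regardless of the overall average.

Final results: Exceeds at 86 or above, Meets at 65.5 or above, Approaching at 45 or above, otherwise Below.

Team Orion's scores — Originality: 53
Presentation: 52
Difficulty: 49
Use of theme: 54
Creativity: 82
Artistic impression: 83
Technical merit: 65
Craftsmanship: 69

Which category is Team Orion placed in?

Originality score 53 < 60: minimum not met.
Weighted total:
  Originality 53 × 0.26 = 13.78
  Presentation 52 × 0.12 = 6.24
  Difficulty 49 × 0.05 = 2.45
  Use of theme 54 × 0.29 = 15.66
  Creativity 82 × 0.06 = 4.92
  Artistic impression 83 × 0.06 = 4.98
  Technical merit 65 × 0.07 = 4.55
  Craftsmanship 69 × 0.09 = 6.21
Sum = 58.79
Because the Originality minimum was not met, the result is Below.

Below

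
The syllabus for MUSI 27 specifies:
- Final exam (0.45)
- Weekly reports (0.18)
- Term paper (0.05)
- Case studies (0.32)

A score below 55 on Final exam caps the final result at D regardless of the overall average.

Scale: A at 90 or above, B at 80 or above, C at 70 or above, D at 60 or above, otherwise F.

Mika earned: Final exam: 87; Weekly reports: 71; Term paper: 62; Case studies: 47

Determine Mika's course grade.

C

Final exam score 87 ≥ 55: minimum met.
Weighted total:
  Final exam 87 × 0.45 = 39.15
  Weekly reports 71 × 0.18 = 12.78
  Term paper 62 × 0.05 = 3.1
  Case studies 47 × 0.32 = 15.04
Sum = 70.07
70.07 is ≥ 70 and < 80 → C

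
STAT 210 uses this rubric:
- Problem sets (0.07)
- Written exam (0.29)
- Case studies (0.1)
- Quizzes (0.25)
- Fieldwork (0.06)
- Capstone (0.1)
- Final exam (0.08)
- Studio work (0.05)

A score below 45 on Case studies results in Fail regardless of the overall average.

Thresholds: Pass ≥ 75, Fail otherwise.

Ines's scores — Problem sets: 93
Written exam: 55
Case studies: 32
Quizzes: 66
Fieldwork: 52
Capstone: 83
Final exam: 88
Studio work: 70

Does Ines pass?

Fail

Case studies score 32 < 45: minimum not met.
Weighted total:
  Problem sets 93 × 0.07 = 6.51
  Written exam 55 × 0.29 = 15.95
  Case studies 32 × 0.1 = 3.2
  Quizzes 66 × 0.25 = 16.5
  Fieldwork 52 × 0.06 = 3.12
  Capstone 83 × 0.1 = 8.3
  Final exam 88 × 0.08 = 7.04
  Studio work 70 × 0.05 = 3.5
Sum = 64.12
Because the Case studies minimum was not met, the result is Fail.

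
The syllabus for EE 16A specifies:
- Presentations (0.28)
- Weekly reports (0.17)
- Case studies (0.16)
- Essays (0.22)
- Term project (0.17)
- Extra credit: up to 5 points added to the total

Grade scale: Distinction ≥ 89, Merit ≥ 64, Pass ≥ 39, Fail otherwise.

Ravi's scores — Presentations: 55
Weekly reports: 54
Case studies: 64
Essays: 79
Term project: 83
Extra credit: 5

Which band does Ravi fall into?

Merit

Weighted total:
  Presentations 55 × 0.28 = 15.4
  Weekly reports 54 × 0.17 = 9.18
  Case studies 64 × 0.16 = 10.24
  Essays 79 × 0.22 = 17.38
  Term project 83 × 0.17 = 14.11
Sum = 66.31
Extra credit: 66.31 + 5 = 71.31
71.31 is ≥ 64 and < 89 → Merit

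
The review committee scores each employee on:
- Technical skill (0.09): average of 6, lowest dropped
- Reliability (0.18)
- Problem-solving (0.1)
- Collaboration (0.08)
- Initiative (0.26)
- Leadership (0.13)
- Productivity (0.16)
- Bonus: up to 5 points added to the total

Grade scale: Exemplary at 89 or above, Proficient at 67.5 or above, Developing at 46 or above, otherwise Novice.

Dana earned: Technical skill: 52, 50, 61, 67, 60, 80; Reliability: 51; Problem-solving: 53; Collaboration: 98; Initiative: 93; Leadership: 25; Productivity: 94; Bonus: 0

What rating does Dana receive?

Technical skill: drop 50 → average of remaining 5 = 320/5 = 64
Weighted total:
  Technical skill 64 × 0.09 = 5.76
  Reliability 51 × 0.18 = 9.18
  Problem-solving 53 × 0.1 = 5.3
  Collaboration 98 × 0.08 = 7.84
  Initiative 93 × 0.26 = 24.18
  Leadership 25 × 0.13 = 3.25
  Productivity 94 × 0.16 = 15.04
Sum = 70.55
Bonus: 70.55 + 0 = 70.55
70.55 is ≥ 67.5 and < 89 → Proficient

Proficient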